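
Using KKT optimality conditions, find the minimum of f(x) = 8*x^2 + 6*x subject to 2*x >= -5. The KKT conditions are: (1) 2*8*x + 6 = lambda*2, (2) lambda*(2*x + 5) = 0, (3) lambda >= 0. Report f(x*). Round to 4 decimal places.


Step 1: Try lambda = 0 (constraint inactive).
Stationarity: 2*8*x + 6 = 0
x* = -6/(2*8) = -0.375
Check constraint: 2*-0.375 = -0.75 >= -5 -- satisfied.
Step 2: Compute optimal value.
f(x*) = 8*(-0.375)^2 + 6*(-0.375) = -1.125


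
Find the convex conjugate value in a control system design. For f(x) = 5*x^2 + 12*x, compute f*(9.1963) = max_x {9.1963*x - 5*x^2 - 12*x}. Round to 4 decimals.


f*(y) = sup_x {y*x - a*x^2 - b*x} = sup_x {(y-b)*x - a*x^2}
FOC: (y - b) - 2a*x = 0 => x* = (y - b)/(2a)
x* = (9.1963 - 12)/(2*5) = -0.2804
f*(9.1963) = (y-b)^2/(4a) = (9.1963 - 12)^2/(4*5)
= 7.8607/20 = 0.393


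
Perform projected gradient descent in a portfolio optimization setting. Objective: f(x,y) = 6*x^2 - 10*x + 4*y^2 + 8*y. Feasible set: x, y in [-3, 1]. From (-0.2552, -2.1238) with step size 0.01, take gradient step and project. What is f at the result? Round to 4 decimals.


Step 1: Compute gradient at (-0.2552, -2.1238).
grad_x = 2*6*-0.2552 - 10 = -13.0624
grad_y = 2*4*-2.1238 + 8 = -8.9904
Step 2: Gradient step.
x_raw = -0.2552 - 0.01*-13.0624 = -0.1246
y_raw = -2.1238 - 0.01*-8.9904 = -2.0339
Step 3: Project onto [-3, 1].
x_proj = clip(-0.1246) = -0.1246
y_proj = clip(-2.0339) = -2.0339
Step 4: Evaluate f.
f(-0.1246, -2.0339) = 1.6146


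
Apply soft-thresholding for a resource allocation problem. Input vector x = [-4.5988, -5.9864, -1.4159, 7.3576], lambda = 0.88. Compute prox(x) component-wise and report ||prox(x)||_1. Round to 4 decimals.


Soft-thresholding with lambda = 0.88:
prox(-4.5988) = sign(-4.5988)*max(|-4.5988| - 0.88, 0) = -3.7188
prox(-5.9864) = sign(-5.9864)*max(|-5.9864| - 0.88, 0) = -5.1064
prox(-1.4159) = sign(-1.4159)*max(|-1.4159| - 0.88, 0) = -0.5359
prox(7.3576) = sign(7.3576)*max(|7.3576| - 0.88, 0) = 6.4776
prox(x) = [-3.7188, -5.1064, -0.5359, 6.4776]
||prox(x)||_1 = 3.7188 + 5.1064 + 0.5359 + 6.4776 = 15.8387


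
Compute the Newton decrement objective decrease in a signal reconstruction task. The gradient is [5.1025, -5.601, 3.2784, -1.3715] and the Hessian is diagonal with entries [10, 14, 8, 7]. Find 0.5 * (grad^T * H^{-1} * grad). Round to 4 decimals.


Step 1: H is diagonal, so H^(-1) * g = [0.5103, -0.4001, 0.4098, -0.1959].
Step 2: g^T H^(-1) g = sum_i g_i^2 / H_ii
  = (5.1025)^2/10 + (-5.601)^2/14 + (3.2784)^2/8 + (-1.3715)^2/7
  = 2.6036 + 2.2408 + 1.3435 + 0.2687 = 6.4566
Step 3: Objective decrease = 0.5 * g^T H^(-1) g = 3.2283


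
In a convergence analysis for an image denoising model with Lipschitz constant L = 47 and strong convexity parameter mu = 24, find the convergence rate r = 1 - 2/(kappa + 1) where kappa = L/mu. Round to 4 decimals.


Step 1: Compute the condition number.
kappa = L/mu = 47/24 = 1.9583
Step 2: Compute the convergence rate.
r = 1 - 2/(kappa + 1) = 1 - 2*mu/(L + mu) = (L - mu)/(L + mu) = 23/71 = 0.3239


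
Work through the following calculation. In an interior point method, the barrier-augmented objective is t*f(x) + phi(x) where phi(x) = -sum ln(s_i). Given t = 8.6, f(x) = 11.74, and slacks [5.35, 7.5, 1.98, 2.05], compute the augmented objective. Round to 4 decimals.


Step 1: Compute log-barrier.
ln values: [1.6771, 2.0149, 0.6831, 0.7178]
phi = -(1.6771 + 2.0149 + 0.6831 + 0.7178) = -5.0929
Step 2: Compute augmented objective.
t*f(x) = 8.6*11.74 = 100.964
Total = 100.964 - 5.0929 = 95.8711


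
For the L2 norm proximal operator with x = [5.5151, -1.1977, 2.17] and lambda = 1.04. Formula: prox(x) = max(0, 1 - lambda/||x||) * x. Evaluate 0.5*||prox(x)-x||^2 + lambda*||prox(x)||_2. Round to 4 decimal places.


Step 1: Compute ||x||.
||x|| = 6.0465
Step 2: Compute scaling factor.
scale = max(0, 1 - 1.04/6.0465) = 0.828
Step 3: prox(x) = [4.5665, -0.9917, 1.7968]
||prox(x)|| = 5.0065
Step 4: Proximal objective.
0.5*||prox-x||^2 = 0.5408
lambda*||prox|| = 5.2068
Total = 5.7475


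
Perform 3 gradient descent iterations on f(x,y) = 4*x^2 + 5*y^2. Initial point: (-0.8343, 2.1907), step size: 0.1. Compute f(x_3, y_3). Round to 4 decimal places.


Gradient descent on f(x,y) = 4*x^2 + 5*y^2.
Starting point: (-0.8343, 2.1907), alpha = 0.1
Step 1: grad_x = 2*4*-0.8343 = -6.6744, grad_y = 2*5*2.1907 = 21.907
  x_1 = -0.8343 - 0.1*-6.6744 = -0.1669
  y_1 = 2.1907 - 0.1*21.907 = 0.0
Step 2: grad_x = 2*4*-0.1669 = -1.3349, grad_y = 2*5*0.0 = 0.0
  x_2 = -0.1669 - 0.1*-1.3349 = -0.0334
  y_2 = 0.0 - 0.1*0.0 = 0.0
Step 3: grad_x = 2*4*-0.0334 = -0.267, grad_y = 2*5*0.0 = 0.0
  x_3 = -0.0334 - 0.1*-0.267 = -0.0067
  y_3 = 0.0 - 0.1*0.0 = 0.0
f(-0.0067, 0.0) = 4*(-0.0067)^2 + 5*0.0^2 = 0.0002


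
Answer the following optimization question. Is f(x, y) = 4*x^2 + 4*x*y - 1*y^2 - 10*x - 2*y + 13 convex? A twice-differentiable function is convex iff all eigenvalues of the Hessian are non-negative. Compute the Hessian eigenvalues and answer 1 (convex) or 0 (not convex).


The Hessian of f(x,y) = 4*x^2 + 4*x*y - 1*y^2 - 10*x - 2*y + 13 is:
H = [[8, 4], [4, -2]]
Trace = 8 - 2 = 6
Determinant = 8*-2 - (4)^2 = -32
Discriminant = (6)^2 - 4*-32 = 164.0
Eigenvalues: lambda_1 = -3.4031, lambda_2 = 9.4031
The function is not convex.

0


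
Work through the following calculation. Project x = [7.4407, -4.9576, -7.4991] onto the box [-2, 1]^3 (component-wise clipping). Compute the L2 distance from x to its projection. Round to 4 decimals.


Project each component onto [-2, 1].
clip(7.4407) = 1.0, clip(-4.9576) = -2.0, clip(-7.4991) = -2.0
Projection = [1.0, -2.0, -2.0]
Squared diffs: [41.4826, 8.7474, 30.2401]
Distance = sqrt(80.4701) = 8.9705


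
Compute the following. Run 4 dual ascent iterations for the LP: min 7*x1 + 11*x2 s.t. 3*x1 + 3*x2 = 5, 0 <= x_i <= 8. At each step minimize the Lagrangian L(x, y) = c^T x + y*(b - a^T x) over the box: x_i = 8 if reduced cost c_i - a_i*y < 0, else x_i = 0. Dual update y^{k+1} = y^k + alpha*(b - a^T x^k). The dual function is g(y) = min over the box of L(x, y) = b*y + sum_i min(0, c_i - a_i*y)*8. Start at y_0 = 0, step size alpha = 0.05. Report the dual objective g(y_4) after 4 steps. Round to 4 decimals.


Dual ascent for LP: min 7*x1 + 11*x2, 3*x1 + 3*x2 = 5, 0 <= x_i <= 8
Step 1: y^k = 0.0, reduced costs: (7.0, 11.0)
  x^k = (0.0, 0.0), subgradient = b - a^T x = 5.0
  y^{k+1} = 0.0 + 0.05*5.0 = 0.25
Step 2: y^k = 0.25, reduced costs: (6.25, 10.25)
  x^k = (0.0, 0.0), subgradient = b - a^T x = 5.0
  y^{k+1} = 0.25 + 0.05*5.0 = 0.5
Step 3: y^k = 0.5, reduced costs: (5.5, 9.5)
  x^k = (0.0, 0.0), subgradient = b - a^T x = 5.0
  y^{k+1} = 0.5 + 0.05*5.0 = 0.75
Step 4: y^k = 0.75, reduced costs: (4.75, 8.75)
  x^k = (0.0, 0.0), subgradient = b - a^T x = 5.0
  y^{k+1} = 0.75 + 0.05*5.0 = 1.0
Dual objective at y_4 = 1.0: reduced costs (4.0, 8.0), box minimizer x = (0.0, 0.0)
g(y_4) = b*y + (c1 - a1*y)*x1 + (c2 - a2*y)*x2 = 5*1.0 + 4.0*0.0 + 8.0*0.0 = 5.0 + 0.0 + 0.0 = 5.0


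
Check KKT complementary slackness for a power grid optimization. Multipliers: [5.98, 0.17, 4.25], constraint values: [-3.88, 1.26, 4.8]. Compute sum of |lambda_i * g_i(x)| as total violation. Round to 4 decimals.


KKT complementary slackness check:
lambda_1 * g_1 = 5.98 * -3.88 = -23.2024
lambda_2 * g_2 = 0.17 * 1.26 = 0.2142
lambda_3 * g_3 = 4.25 * 4.8 = 20.4
Total violation = 23.2024 + 0.2142 + 20.4 = 43.8166


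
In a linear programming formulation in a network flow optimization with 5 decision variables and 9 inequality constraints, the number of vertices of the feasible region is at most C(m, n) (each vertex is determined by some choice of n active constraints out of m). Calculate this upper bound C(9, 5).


Each vertex corresponds to some choice of n active constraints out of m, so the number of vertices is at most C(m, n) = m! / (n!(m-n)!).
m = 9, n = 5
Numerator: 9 * 8 * 7 * 6 * 5
Denominator: 5! = 120
C(9, 5) = 126


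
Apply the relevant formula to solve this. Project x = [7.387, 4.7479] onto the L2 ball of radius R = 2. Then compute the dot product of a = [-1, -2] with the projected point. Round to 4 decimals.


Step 1: Compute ||x|| (intermediates to 6 decimals).
||x|| = sqrt(7.387^2 + 4.7479^2) = 8.781248
Step 2: Project.
Since ||x|| > R, scale = R/||x|| = 2/8.781248 = 0.227758, proj(x) = scale * x
proj(x) = [1.682448, 1.081372]
Step 3: Dot product.
a^T * proj(x) = -1*1.682448 - 2*1.081372 = -3.8452


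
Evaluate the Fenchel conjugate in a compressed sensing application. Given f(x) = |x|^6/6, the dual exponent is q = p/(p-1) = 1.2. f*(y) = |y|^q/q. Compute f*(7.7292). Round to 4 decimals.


The conjugate exponent q satisfies 1/p + 1/q = 1.
p = 6, so q = 6/(6 - 1) = 1.2
|y|^q = 7.7292^1.2 = 11.6349
f*(7.7292) = 11.6349 / 1.2 = 9.6957


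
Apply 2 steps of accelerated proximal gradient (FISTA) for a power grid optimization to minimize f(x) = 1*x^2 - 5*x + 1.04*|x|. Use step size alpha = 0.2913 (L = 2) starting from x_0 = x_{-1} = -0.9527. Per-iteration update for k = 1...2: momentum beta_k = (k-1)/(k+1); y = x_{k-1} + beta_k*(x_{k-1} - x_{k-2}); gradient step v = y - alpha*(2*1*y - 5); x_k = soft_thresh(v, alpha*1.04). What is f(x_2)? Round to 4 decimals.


FISTA on f(x) = 1*x^2 - 5*x + 1.04*|x|
L = 2, alpha = 0.2913
Iteration 1: beta = 0.0, y = -0.9527 + 0.0*(-0.9527 + 0.9527) = -0.9527
  grad(y) = -6.9054, v = y - alpha*grad = 1.0588
  prox(v) = soft_thresh(1.0588, 0.303) = 0.7559
Iteration 2: beta = 0.3333, y = 0.7559 + 0.3333*(0.7559 + 0.9527) = 1.3254
  grad(y) = -2.3492, v = y - alpha*grad = 2.0097
  prox(v) = soft_thresh(2.0097, 0.303) = 1.7068
f(x_2) = 1*1.7068^2 - 5*1.7068 + 1.04*|1.7068| = -3.8458


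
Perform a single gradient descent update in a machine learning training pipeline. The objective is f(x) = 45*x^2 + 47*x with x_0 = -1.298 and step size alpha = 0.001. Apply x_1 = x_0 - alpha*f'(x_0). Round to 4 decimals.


We compute the gradient at x_0 and apply the update.
f'(x) = 90*x + 47
f'(-1.298) = 90*-1.298 + 47 = -69.82
x_1 = -1.298 - 0.001*-69.82 = -1.2282


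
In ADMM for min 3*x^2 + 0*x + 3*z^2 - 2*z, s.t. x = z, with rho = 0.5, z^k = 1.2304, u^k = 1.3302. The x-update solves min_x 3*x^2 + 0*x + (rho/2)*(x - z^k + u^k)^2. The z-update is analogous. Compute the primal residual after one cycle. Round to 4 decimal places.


ADMM iteration with rho = 0.5, z^k = 1.2304, u^k = 1.3302
Step 1: x-update.
Minimize 3*x^2 + 0*x + (0.5/2)*(x - 1.2304 + 1.3302)^2
FOC: (2*3 + 0.5)*x = 0 + 0.5*(1.2304 - 1.3302)
x^{k+1} = -0.0077
Step 2: z-update.
Minimize 3*z^2 - 2*z + (0.5/2)*(-0.0077 - z + 1.3302)^2
FOC: (2*3 + 0.5)*z = 2 + 0.5*(-0.0077 + 1.3302)
z^{k+1} = 0.4094
Step 3: u-update.
u^{k+1} = 1.3302 - 0.0077 - 0.4094 = 0.9131
Step 4: Primal residual = |-0.0077 - 0.4094| = 0.4171


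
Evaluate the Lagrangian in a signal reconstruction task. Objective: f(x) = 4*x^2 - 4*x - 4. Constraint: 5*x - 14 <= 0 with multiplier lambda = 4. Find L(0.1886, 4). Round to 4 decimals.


Step 1: Evaluate f(x).
f(0.1886) = 4*0.1886^2 - 4*0.1886 - 4 = -4.6121
Step 2: Evaluate g(x).
g(0.1886) = 5*0.1886 - 14 = -13.057
Step 3: Compute Lagrangian.
L = -4.6121 + 4*-13.057 = -56.8401


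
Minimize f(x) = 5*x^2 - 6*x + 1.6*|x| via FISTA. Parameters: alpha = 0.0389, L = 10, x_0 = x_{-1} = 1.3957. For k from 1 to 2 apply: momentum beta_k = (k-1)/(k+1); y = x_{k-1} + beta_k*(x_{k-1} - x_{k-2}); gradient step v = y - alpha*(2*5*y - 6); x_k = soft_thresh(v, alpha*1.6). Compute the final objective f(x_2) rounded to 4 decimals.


FISTA on f(x) = 5*x^2 - 6*x + 1.6*|x|
L = 10, alpha = 0.0389
Iteration 1: beta = 0.0, y = 1.3957 + 0.0*(1.3957 - 1.3957) = 1.3957
  grad(y) = 7.957, v = y - alpha*grad = 1.0862
  prox(v) = soft_thresh(1.0862, 0.0622) = 1.0239
Iteration 2: beta = 0.3333, y = 1.0239 + 0.3333*(1.0239 - 1.3957) = 0.9
  grad(y) = 3.0001, v = y - alpha*grad = 0.7833
  prox(v) = soft_thresh(0.7833, 0.0622) = 0.7211
f(x_2) = 5*0.7211^2 - 6*0.7211 + 1.6*|0.7211| = -0.573


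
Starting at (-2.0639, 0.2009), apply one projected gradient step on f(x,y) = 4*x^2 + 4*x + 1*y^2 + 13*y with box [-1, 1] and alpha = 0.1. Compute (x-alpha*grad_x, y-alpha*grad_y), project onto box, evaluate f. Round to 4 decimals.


Step 1: Compute gradient at (-2.0639, 0.2009).
grad_x = 2*4*-2.0639 + 4 = -12.5112
grad_y = 2*1*0.2009 + 13 = 13.4018
Step 2: Gradient step.
x_raw = -2.0639 - 0.1*-12.5112 = -0.8128
y_raw = 0.2009 - 0.1*13.4018 = -1.1393
Step 3: Project onto [-1, 1].
x_proj = clip(-0.8128) = -0.8128
y_proj = clip(-1.1393) = -1.0
Step 4: Evaluate f.
f(-0.8128, -1.0) = -12.6087


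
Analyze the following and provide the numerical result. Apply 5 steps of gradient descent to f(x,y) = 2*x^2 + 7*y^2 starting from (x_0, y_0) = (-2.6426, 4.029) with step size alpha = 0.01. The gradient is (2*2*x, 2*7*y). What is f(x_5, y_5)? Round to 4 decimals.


Gradient descent on f(x,y) = 2*x^2 + 7*y^2.
Starting point: (-2.6426, 4.029), alpha = 0.01
Step 1: grad_x = 2*2*-2.6426 = -10.5704, grad_y = 2*7*4.029 = 56.406
  x_1 = -2.6426 - 0.01*-10.5704 = -2.5369
  y_1 = 4.029 - 0.01*56.406 = 3.4649
Step 2: grad_x = 2*2*-2.5369 = -10.1476, grad_y = 2*7*3.4649 = 48.5092
  x_2 = -2.5369 - 0.01*-10.1476 = -2.4354
  y_2 = 3.4649 - 0.01*48.5092 = 2.9798
Step 3: grad_x = 2*2*-2.4354 = -9.7417, grad_y = 2*7*2.9798 = 41.7179
  x_3 = -2.4354 - 0.01*-9.7417 = -2.338
  y_3 = 2.9798 - 0.01*41.7179 = 2.5627
Step 4: grad_x = 2*2*-2.338 = -9.352, grad_y = 2*7*2.5627 = 35.8774
  x_4 = -2.338 - 0.01*-9.352 = -2.2445
  y_4 = 2.5627 - 0.01*35.8774 = 2.2039
Step 5: grad_x = 2*2*-2.2445 = -8.9779, grad_y = 2*7*2.2039 = 30.8545
  x_5 = -2.2445 - 0.01*-8.9779 = -2.1547
  y_5 = 2.2039 - 0.01*30.8545 = 1.8954
f(-2.1547, 1.8954) = 2*(-2.1547)^2 + 7*1.8954^2 = 34.432


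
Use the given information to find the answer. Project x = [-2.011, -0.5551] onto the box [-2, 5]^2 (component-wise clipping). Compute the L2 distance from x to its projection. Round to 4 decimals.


Project each component onto [-2, 5].
clip(-2.011) = -2.0, clip(-0.5551) = -0.5551
Projection = [-2.0, -0.5551]
Squared diffs: [0.0001, 0.0]
Distance = sqrt(0.0001) = 0.011


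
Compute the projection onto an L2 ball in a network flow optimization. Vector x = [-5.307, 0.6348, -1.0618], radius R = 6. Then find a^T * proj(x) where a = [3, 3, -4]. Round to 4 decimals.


Step 1: Compute ||x|| (intermediates to 6 decimals).
||x|| = sqrt((-5.307)^2 + 0.6348^2 + (-1.0618)^2) = 5.449279
Step 2: Project.
Since ||x|| <= R, proj = x (no scaling needed).
proj(x) = [-5.307, 0.6348, -1.0618]
Step 3: Dot product.
a^T * proj(x) = 3*(-5.307) + 3*0.6348 - 4*(-1.0618) = -9.7694


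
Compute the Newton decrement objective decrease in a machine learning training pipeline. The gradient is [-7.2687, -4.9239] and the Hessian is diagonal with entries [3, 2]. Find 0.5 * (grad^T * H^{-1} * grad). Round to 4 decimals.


Step 1: H is diagonal, so H^(-1) * g = [-2.4229, -2.462].
Step 2: g^T H^(-1) g = sum_i g_i^2 / H_ii
  = (-7.2687)^2/3 + (-4.9239)^2/2
  = 17.6113 + 12.1224 = 29.7337
Step 3: Objective decrease = 0.5 * g^T H^(-1) g = 14.8669


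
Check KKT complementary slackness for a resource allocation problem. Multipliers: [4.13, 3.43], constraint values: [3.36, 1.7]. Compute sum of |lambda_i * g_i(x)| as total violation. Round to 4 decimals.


KKT complementary slackness check:
lambda_1 * g_1 = 4.13 * 3.36 = 13.8768
lambda_2 * g_2 = 3.43 * 1.7 = 5.831
Total violation = 13.8768 + 5.831 = 19.7078


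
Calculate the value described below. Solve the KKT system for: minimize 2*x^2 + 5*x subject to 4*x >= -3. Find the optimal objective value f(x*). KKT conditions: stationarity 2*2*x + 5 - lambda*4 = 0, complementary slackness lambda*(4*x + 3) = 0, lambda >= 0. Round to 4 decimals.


Step 1: Try lambda = 0 (constraint inactive).
x_unc = -5/(2*2) = -1.25
Check: 4*-1.25 = -5.0 < -3 -- violated!
Step 2: Constraint must be active: 4*x = -3
x* = -3/4 = -0.75
lambda = (2*2*(-0.75) + 5)/4 = 0.5
Step 3: Compute optimal value.
f(x*) = 2*(-0.75)^2 + 5*(-0.75) = -2.625


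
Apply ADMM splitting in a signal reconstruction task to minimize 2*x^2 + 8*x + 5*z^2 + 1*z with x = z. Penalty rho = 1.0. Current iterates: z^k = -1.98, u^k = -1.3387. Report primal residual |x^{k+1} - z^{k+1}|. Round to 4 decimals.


ADMM iteration with rho = 1.0, z^k = -1.98, u^k = -1.3387
Step 1: x-update.
Minimize 2*x^2 + 8*x + (1.0/2)*(x + 1.98 - 1.3387)^2
FOC: (2*2 + 1.0)*x = -8 + 1.0*(-1.98 + 1.3387)
x^{k+1} = -1.7283
Step 2: z-update.
Minimize 5*z^2 + 1*z + (1.0/2)*(-1.7283 - z - 1.3387)^2
FOC: (2*5 + 1.0)*z = -1 + 1.0*(-1.7283 - 1.3387)
z^{k+1} = -0.3697
Step 3: u-update.
u^{k+1} = -1.3387 - 1.7283 + 0.3697 = -2.6972
Step 4: Primal residual = |-1.7283 + 0.3697| = 1.3585


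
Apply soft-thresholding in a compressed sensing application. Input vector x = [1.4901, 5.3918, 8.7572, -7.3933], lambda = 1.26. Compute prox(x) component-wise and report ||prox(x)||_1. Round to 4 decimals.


Soft-thresholding with lambda = 1.26:
prox(1.4901) = sign(1.4901)*max(|1.4901| - 1.26, 0) = 0.2301
prox(5.3918) = sign(5.3918)*max(|5.3918| - 1.26, 0) = 4.1318
prox(8.7572) = sign(8.7572)*max(|8.7572| - 1.26, 0) = 7.4972
prox(-7.3933) = sign(-7.3933)*max(|-7.3933| - 1.26, 0) = -6.1333
prox(x) = [0.2301, 4.1318, 7.4972, -6.1333]
||prox(x)||_1 = 0.2301 + 4.1318 + 7.4972 + 6.1333 = 17.9924


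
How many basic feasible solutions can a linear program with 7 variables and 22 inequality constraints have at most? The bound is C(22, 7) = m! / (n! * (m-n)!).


Each vertex corresponds to some choice of n active constraints out of m, so the number of vertices is at most C(m, n) = m! / (n!(m-n)!).
m = 22, n = 7
Numerator: 22 * 21 * 20 * 19 * 18 * 17 * 16
Denominator: 7! = 5040
C(22, 7) = 170544


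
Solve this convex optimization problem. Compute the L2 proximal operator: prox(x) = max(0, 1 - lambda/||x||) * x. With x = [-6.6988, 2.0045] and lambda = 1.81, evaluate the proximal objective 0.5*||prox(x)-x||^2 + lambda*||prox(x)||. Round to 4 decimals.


Step 1: Compute ||x||.
||x|| = 6.9923
Step 2: Compute scaling factor.
scale = max(0, 1 - 1.81/6.9923) = 0.7411
Step 3: prox(x) = [-4.9648, 1.4856]
||prox(x)|| = 5.1823
Step 4: Proximal objective.
0.5*||prox-x||^2 = 1.6381
lambda*||prox|| = 9.38
Total = 11.018


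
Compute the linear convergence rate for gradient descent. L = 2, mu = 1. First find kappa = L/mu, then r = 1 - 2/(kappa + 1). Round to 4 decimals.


Step 1: Compute the condition number.
kappa = L/mu = 2/1 = 2.0
Step 2: Compute the convergence rate.
r = 1 - 2/(kappa + 1) = 1 - 2*mu/(L + mu) = (L - mu)/(L + mu) = 1/3 = 0.3333


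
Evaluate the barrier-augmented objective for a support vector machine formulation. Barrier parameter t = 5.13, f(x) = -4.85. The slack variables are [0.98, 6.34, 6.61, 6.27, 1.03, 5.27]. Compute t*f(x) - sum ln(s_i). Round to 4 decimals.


Step 1: Compute log-barrier.
ln values: [-0.0202, 1.8469, 1.8886, 1.8358, 0.0296, 1.662]
phi = -(-0.0202 + 1.8469 + 1.8886 + 1.8358 + 0.0296 + 1.662) = -7.2426
Step 2: Compute augmented objective.
t*f(x) = 5.13*-4.85 = -24.8805
Total = -24.8805 - 7.2426 = -32.1231


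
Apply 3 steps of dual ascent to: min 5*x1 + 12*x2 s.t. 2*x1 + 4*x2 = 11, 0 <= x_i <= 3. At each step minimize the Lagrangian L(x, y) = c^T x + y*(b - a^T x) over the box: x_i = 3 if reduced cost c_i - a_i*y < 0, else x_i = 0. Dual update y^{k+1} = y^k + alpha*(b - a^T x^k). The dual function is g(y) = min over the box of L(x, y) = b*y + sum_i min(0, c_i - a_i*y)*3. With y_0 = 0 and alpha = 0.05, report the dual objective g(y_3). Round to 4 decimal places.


Dual ascent for LP: min 5*x1 + 12*x2, 2*x1 + 4*x2 = 11, 0 <= x_i <= 3
Step 1: y^k = 0.0, reduced costs: (5.0, 12.0)
  x^k = (0.0, 0.0), subgradient = b - a^T x = 11.0
  y^{k+1} = 0.0 + 0.05*11.0 = 0.55
Step 2: y^k = 0.55, reduced costs: (3.9, 9.8)
  x^k = (0.0, 0.0), subgradient = b - a^T x = 11.0
  y^{k+1} = 0.55 + 0.05*11.0 = 1.1
Step 3: y^k = 1.1, reduced costs: (2.8, 7.6)
  x^k = (0.0, 0.0), subgradient = b - a^T x = 11.0
  y^{k+1} = 1.1 + 0.05*11.0 = 1.65
Dual objective at y_3 = 1.65: reduced costs (1.7, 5.4), box minimizer x = (0.0, 0.0)
g(y_3) = b*y + (c1 - a1*y)*x1 + (c2 - a2*y)*x2 = 11*1.65 + 1.7*0.0 + 5.4*0.0 = 18.15 + 0.0 + 0.0 = 18.15


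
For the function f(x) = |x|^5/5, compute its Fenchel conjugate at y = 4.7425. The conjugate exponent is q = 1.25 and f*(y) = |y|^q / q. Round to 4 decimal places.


The conjugate exponent q satisfies 1/p + 1/q = 1.
p = 5, so q = 5/(5 - 1) = 1.25
|y|^q = 4.7425^1.25 = 6.9986
f*(4.7425) = 6.9986 / 1.25 = 5.5989


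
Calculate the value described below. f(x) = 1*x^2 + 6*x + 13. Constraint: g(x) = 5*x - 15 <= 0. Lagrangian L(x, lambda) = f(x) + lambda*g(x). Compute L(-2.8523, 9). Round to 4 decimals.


Step 1: Evaluate f(x).
f(-2.8523) = 1*(-2.8523)^2 + 6*(-2.8523) + 13 = 4.0218
Step 2: Evaluate g(x).
g(-2.8523) = 5*-2.8523 - 15 = -29.2615
Step 3: Compute Lagrangian.
L = 4.0218 + 9*-29.2615 = -259.3317


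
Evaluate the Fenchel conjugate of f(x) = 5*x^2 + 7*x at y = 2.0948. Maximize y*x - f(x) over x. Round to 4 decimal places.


f*(y) = sup_x {y*x - a*x^2 - b*x} = sup_x {(y-b)*x - a*x^2}
FOC: (y - b) - 2a*x = 0 => x* = (y - b)/(2a)
x* = (2.0948 - 7)/(2*5) = -0.4905
f*(2.0948) = (y-b)^2/(4a) = (2.0948 - 7)^2/(4*5)
= 24.061/20 = 1.203


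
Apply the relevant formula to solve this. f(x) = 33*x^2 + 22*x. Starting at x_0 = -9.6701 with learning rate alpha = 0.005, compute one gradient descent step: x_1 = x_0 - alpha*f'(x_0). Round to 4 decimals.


We compute the gradient at x_0 and apply the update.
f'(x) = 66*x + 22
f'(-9.6701) = 66*-9.6701 + 22 = -616.2266
x_1 = -9.6701 - 0.005*-616.2266 = -6.589


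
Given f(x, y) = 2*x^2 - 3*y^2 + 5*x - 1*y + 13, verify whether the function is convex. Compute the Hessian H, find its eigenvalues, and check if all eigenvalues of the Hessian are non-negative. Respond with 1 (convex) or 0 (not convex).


The Hessian of f(x,y) = 2*x^2 - 3*y^2 + 5*x - 1*y + 13 is:
H = [[4, 0], [0, -6]]
Trace = 4 - 6 = -2
Determinant = 4*-6 - (0)^2 = -24
Discriminant = (-2)^2 - 4*-24 = 100.0
Eigenvalues: lambda_1 = -6.0, lambda_2 = 4.0
The function is not convex.

0


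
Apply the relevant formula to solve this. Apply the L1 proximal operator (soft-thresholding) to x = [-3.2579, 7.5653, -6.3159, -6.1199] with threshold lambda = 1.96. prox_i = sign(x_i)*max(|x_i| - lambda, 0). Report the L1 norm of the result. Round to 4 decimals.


Soft-thresholding with lambda = 1.96:
prox(-3.2579) = sign(-3.2579)*max(|-3.2579| - 1.96, 0) = -1.2979
prox(7.5653) = sign(7.5653)*max(|7.5653| - 1.96, 0) = 5.6053
prox(-6.3159) = sign(-6.3159)*max(|-6.3159| - 1.96, 0) = -4.3559
prox(-6.1199) = sign(-6.1199)*max(|-6.1199| - 1.96, 0) = -4.1599
prox(x) = [-1.2979, 5.6053, -4.3559, -4.1599]
||prox(x)||_1 = 1.2979 + 5.6053 + 4.3559 + 4.1599 = 15.419


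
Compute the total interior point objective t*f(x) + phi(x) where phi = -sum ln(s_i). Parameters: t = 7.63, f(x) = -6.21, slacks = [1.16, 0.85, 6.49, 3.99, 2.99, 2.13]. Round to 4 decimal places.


Step 1: Compute log-barrier.
ln values: [0.1484, -0.1625, 1.8703, 1.3838, 1.0953, 0.7561]
phi = -(0.1484 - 0.1625 + 1.8703 + 1.3838 + 1.0953 + 0.7561) = -5.0914
Step 2: Compute augmented objective.
t*f(x) = 7.63*-6.21 = -47.3823
Total = -47.3823 - 5.0914 = -52.4737


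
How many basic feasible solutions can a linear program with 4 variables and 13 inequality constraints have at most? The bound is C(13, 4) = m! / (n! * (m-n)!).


Each vertex corresponds to some choice of n active constraints out of m, so the number of vertices is at most C(m, n) = m! / (n!(m-n)!).
m = 13, n = 4
Numerator: 13 * 12 * 11 * 10
Denominator: 4! = 24
C(13, 4) = 715


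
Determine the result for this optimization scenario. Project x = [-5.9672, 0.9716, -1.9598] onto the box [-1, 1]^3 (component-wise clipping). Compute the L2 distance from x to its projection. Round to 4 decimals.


Project each component onto [-1, 1].
clip(-5.9672) = -1.0, clip(0.9716) = 0.9716, clip(-1.9598) = -1.0
Projection = [-1.0, 0.9716, -1.0]
Squared diffs: [24.6731, 0.0, 0.9212]
Distance = sqrt(25.5943) = 5.0591


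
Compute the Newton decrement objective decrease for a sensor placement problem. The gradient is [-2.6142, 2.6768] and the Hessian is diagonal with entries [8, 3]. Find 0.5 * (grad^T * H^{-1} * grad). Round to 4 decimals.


Step 1: H is diagonal, so H^(-1) * g = [-0.3268, 0.8923].
Step 2: g^T H^(-1) g = sum_i g_i^2 / H_ii
  = (-2.6142)^2/8 + (2.6768)^2/3
  = 0.8543 + 2.3884 = 3.2427
Step 3: Objective decrease = 0.5 * g^T H^(-1) g = 1.6213


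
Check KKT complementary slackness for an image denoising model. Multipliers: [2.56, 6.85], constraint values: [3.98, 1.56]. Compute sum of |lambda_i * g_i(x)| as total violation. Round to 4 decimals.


KKT complementary slackness check:
lambda_1 * g_1 = 2.56 * 3.98 = 10.1888
lambda_2 * g_2 = 6.85 * 1.56 = 10.686
Total violation = 10.1888 + 10.686 = 20.8748


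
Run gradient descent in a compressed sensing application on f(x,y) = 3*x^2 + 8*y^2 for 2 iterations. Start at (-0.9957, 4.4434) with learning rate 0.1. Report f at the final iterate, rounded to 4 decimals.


Gradient descent on f(x,y) = 3*x^2 + 8*y^2.
Starting point: (-0.9957, 4.4434), alpha = 0.1
Step 1: grad_x = 2*3*-0.9957 = -5.9742, grad_y = 2*8*4.4434 = 71.0944
  x_1 = -0.9957 - 0.1*-5.9742 = -0.3983
  y_1 = 4.4434 - 0.1*71.0944 = -2.666
Step 2: grad_x = 2*3*-0.3983 = -2.3897, grad_y = 2*8*-2.666 = -42.6566
  x_2 = -0.3983 - 0.1*-2.3897 = -0.1593
  y_2 = -2.666 - 0.1*-42.6566 = 1.5996
f(-0.1593, 1.5996) = 3*(-0.1593)^2 + 8*1.5996^2 = 20.5465


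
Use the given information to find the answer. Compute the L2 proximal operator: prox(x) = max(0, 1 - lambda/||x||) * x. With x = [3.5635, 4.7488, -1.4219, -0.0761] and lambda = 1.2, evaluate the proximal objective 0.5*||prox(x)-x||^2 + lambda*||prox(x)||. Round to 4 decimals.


Step 1: Compute ||x||.
||x|| = 6.1055
Step 2: Compute scaling factor.
scale = max(0, 1 - 1.2/6.1055) = 0.8035
Step 3: prox(x) = [2.8631, 3.8155, -1.1424, -0.0611]
||prox(x)|| = 4.9055
Step 4: Proximal objective.
0.5*||prox-x||^2 = 0.72
lambda*||prox|| = 5.8866
Total = 6.6066


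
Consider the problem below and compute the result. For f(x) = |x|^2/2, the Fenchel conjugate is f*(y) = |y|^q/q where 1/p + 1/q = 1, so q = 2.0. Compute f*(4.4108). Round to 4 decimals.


The conjugate exponent q satisfies 1/p + 1/q = 1.
p = 2, so q = 2/(2 - 1) = 2.0
|y|^q = 4.4108^2.0 = 19.4552
f*(4.4108) = 19.4552 / 2.0 = 9.7276


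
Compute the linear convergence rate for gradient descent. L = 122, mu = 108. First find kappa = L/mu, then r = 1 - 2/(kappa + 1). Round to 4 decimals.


Step 1: Compute the condition number.
kappa = L/mu = 122/108 = 1.1296
Step 2: Compute the convergence rate.
r = 1 - 2/(kappa + 1) = 1 - 2*mu/(L + mu) = (L - mu)/(L + mu) = 14/230 = 0.0609


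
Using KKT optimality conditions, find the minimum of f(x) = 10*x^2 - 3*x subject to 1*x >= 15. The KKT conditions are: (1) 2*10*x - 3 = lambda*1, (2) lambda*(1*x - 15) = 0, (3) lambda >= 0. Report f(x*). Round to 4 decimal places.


Step 1: Try lambda = 0 (constraint inactive).
x_unc = 3/(2*10) = 0.15
Check: 1*0.15 = 0.15 < 15 -- violated!
Step 2: Constraint must be active: 1*x = 15
x* = 15/1 = 15.0
lambda = (2*10*15.0 - 3)/1 = 297.0
Step 3: Compute optimal value.
f(x*) = 10*15.0^2 - 3*15.0 = 2205.0


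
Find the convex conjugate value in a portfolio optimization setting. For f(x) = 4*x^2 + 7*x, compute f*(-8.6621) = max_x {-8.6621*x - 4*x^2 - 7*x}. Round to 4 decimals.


f*(y) = sup_x {y*x - a*x^2 - b*x} = sup_x {(y-b)*x - a*x^2}
FOC: (y - b) - 2a*x = 0 => x* = (y - b)/(2a)
x* = (-8.6621 - 7)/(2*4) = -1.9578
f*(-8.6621) = (y-b)^2/(4a) = (-8.6621 - 7)^2/(4*4)
= 245.3014/16 = 15.3313


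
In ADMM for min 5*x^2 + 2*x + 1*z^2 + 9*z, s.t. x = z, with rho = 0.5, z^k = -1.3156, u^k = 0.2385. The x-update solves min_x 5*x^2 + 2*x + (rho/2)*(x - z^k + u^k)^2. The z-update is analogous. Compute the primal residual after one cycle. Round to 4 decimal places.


ADMM iteration with rho = 0.5, z^k = -1.3156, u^k = 0.2385
Step 1: x-update.
Minimize 5*x^2 + 2*x + (0.5/2)*(x + 1.3156 + 0.2385)^2
FOC: (2*5 + 0.5)*x = -2 + 0.5*(-1.3156 - 0.2385)
x^{k+1} = -0.2645
Step 2: z-update.
Minimize 1*z^2 + 9*z + (0.5/2)*(-0.2645 - z + 0.2385)^2
FOC: (2*1 + 0.5)*z = -9 + 0.5*(-0.2645 + 0.2385)
z^{k+1} = -3.6052
Step 3: u-update.
u^{k+1} = 0.2385 - 0.2645 + 3.6052 = 3.5792
Step 4: Primal residual = |-0.2645 + 3.6052| = 3.3407


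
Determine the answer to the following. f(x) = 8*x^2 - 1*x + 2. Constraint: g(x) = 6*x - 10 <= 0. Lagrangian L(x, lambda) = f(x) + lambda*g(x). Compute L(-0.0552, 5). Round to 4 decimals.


Step 1: Evaluate f(x).
f(-0.0552) = 8*(-0.0552)^2 - 1*(-0.0552) + 2 = 2.0796
Step 2: Evaluate g(x).
g(-0.0552) = 6*-0.0552 - 10 = -10.3312
Step 3: Compute Lagrangian.
L = 2.0796 + 5*-10.3312 = -49.5764


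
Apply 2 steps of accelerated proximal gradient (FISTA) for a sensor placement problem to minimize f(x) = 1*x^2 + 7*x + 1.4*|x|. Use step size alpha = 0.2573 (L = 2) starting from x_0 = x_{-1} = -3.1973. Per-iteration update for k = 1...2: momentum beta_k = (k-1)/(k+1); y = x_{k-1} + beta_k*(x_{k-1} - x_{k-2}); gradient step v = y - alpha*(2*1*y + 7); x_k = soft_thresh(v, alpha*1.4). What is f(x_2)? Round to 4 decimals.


FISTA on f(x) = 1*x^2 + 7*x + 1.4*|x|
L = 2, alpha = 0.2573
Iteration 1: beta = 0.0, y = -3.1973 + 0.0*(-3.1973 + 3.1973) = -3.1973
  grad(y) = 0.6054, v = y - alpha*grad = -3.3531
  prox(v) = soft_thresh(-3.3531, 0.3602) = -2.9928
Iteration 2: beta = 0.3333, y = -2.9928 + 0.3333*(-2.9928 + 3.1973) = -2.9247
  grad(y) = 1.1506, v = y - alpha*grad = -3.2207
  prox(v) = soft_thresh(-3.2207, 0.3602) = -2.8605
f(x_2) = 1*(-2.8605)^2 + 7*(-2.8605) + 1.4*|-2.8605| = -7.8363


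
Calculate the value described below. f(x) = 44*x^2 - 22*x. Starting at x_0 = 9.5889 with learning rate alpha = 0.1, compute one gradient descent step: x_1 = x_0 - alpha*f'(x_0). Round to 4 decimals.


We compute the gradient at x_0 and apply the update.
f'(x) = 88*x - 22
f'(9.5889) = 88*9.5889 - 22 = 821.8232
x_1 = 9.5889 - 0.1*821.8232 = -72.5934


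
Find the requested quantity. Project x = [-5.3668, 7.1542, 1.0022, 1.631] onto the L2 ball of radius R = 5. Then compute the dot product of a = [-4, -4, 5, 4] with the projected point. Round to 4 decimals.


Step 1: Compute ||x|| (intermediates to 6 decimals).
||x|| = sqrt((-5.3668)^2 + 7.1542^2 + 1.0022^2 + 1.631^2) = 9.14602
Step 2: Project.
Since ||x|| > R, scale = R/||x|| = 5/9.14602 = 0.546686, proj(x) = scale * x
proj(x) = [-2.933954, 3.911101, 0.547889, 0.891645]
Step 3: Dot product.
a^T * proj(x) = -4*(-2.933954) - 4*3.911101 + 5*0.547889 + 4*0.891645 = 2.3974


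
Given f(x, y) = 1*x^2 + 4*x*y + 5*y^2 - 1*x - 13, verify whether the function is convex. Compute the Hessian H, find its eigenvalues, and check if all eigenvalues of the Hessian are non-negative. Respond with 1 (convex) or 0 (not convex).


The Hessian of f(x,y) = 1*x^2 + 4*x*y + 5*y^2 - 1*x - 13 is:
H = [[2, 4], [4, 10]]
Trace = 2 + 10 = 12
Determinant = 2*10 - (4)^2 = 4
Discriminant = (12)^2 - 4*4 = 128.0
Eigenvalues: lambda_1 = 0.3431, lambda_2 = 11.6569
The function is convex.

1


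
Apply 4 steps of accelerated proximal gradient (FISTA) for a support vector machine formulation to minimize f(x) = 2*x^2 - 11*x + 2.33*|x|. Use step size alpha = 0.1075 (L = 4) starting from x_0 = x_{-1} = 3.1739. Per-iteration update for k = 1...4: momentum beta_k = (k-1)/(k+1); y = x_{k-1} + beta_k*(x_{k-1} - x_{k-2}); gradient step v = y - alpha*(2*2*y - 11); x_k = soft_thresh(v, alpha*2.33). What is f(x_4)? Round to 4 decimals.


FISTA on f(x) = 2*x^2 - 11*x + 2.33*|x|
L = 4, alpha = 0.1075
Iteration 1: beta = 0.0, y = 3.1739 + 0.0*(3.1739 - 3.1739) = 3.1739
  grad(y) = 1.6956, v = y - alpha*grad = 2.9916
  prox(v) = soft_thresh(2.9916, 0.2505) = 2.7411
Iteration 2: beta = 0.3333, y = 2.7411 + 0.3333*(2.7411 - 3.1739) = 2.5969
  grad(y) = -0.6124, v = y - alpha*grad = 2.6627
  prox(v) = soft_thresh(2.6627, 0.2505) = 2.4123
Iteration 3: beta = 0.5, y = 2.4123 + 0.5*(2.4123 - 2.7411) = 2.2478
  grad(y) = -2.0088, v = y - alpha*grad = 2.4638
  prox(v) = soft_thresh(2.4638, 0.2505) = 2.2133
Iteration 4: beta = 0.6, y = 2.2133 + 0.6*(2.2133 - 2.4123) = 2.0939
  grad(y) = -2.6244, v = y - alpha*grad = 2.376
  prox(v) = soft_thresh(2.376, 0.2505) = 2.1255
f(x_4) = 2*2.1255^2 - 11*2.1255 + 2.33*|2.1255| = -9.3926


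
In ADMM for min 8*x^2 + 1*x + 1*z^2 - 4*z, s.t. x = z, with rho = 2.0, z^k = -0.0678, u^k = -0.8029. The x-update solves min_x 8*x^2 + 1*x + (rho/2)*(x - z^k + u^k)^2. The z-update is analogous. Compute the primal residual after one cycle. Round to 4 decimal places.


ADMM iteration with rho = 2.0, z^k = -0.0678, u^k = -0.8029
Step 1: x-update.
Minimize 8*x^2 + 1*x + (2.0/2)*(x + 0.0678 - 0.8029)^2
FOC: (2*8 + 2.0)*x = -1 + 2.0*(-0.0678 + 0.8029)
x^{k+1} = 0.0261
Step 2: z-update.
Minimize 1*z^2 - 4*z + (2.0/2)*(0.0261 - z - 0.8029)^2
FOC: (2*1 + 2.0)*z = 4 + 2.0*(0.0261 - 0.8029)
z^{k+1} = 0.6116
Step 3: u-update.
u^{k+1} = -0.8029 + 0.0261 - 0.6116 = -1.3884
Step 4: Primal residual = |0.0261 - 0.6116| = 0.5855


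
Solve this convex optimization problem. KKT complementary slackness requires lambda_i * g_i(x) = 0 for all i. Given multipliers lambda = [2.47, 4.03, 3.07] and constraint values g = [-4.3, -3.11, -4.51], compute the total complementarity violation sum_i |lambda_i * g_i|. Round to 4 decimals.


KKT complementary slackness check:
lambda_1 * g_1 = 2.47 * -4.3 = -10.621
lambda_2 * g_2 = 4.03 * -3.11 = -12.5333
lambda_3 * g_3 = 3.07 * -4.51 = -13.8457
Total violation = 10.621 + 12.5333 + 13.8457 = 37.0


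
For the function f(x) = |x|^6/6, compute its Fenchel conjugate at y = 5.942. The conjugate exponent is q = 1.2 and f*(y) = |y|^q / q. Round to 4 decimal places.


The conjugate exponent q satisfies 1/p + 1/q = 1.
p = 6, so q = 6/(6 - 1) = 1.2
|y|^q = 5.942^1.2 = 8.4863
f*(5.942) = 8.4863 / 1.2 = 7.0719


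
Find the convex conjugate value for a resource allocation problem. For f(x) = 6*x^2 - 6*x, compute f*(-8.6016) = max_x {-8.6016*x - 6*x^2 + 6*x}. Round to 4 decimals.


f*(y) = sup_x {y*x - a*x^2 - b*x} = sup_x {(y-b)*x - a*x^2}
FOC: (y - b) - 2a*x = 0 => x* = (y - b)/(2a)
x* = (-8.6016 + 6)/(2*6) = -0.2168
f*(-8.6016) = (y-b)^2/(4a) = (-8.6016 + 6)^2/(4*6)
= 6.7683/24 = 0.282


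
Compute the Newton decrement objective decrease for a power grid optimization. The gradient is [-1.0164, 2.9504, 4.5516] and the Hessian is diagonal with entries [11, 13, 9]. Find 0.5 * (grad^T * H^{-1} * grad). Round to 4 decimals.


Step 1: H is diagonal, so H^(-1) * g = [-0.0924, 0.227, 0.5057].
Step 2: g^T H^(-1) g = sum_i g_i^2 / H_ii
  = (-1.0164)^2/11 + (2.9504)^2/13 + (4.5516)^2/9
  = 0.0939 + 0.6696 + 2.3019 = 3.0654
Step 3: Objective decrease = 0.5 * g^T H^(-1) g = 1.5327


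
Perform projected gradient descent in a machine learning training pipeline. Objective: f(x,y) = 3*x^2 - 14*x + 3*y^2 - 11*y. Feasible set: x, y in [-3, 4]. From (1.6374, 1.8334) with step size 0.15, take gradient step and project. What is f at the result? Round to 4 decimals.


Step 1: Compute gradient at (1.6374, 1.8334).
grad_x = 2*3*1.6374 - 14 = -4.1756
grad_y = 2*3*1.8334 - 11 = 0.0004
Step 2: Gradient step.
x_raw = 1.6374 - 0.15*-4.1756 = 2.2637
y_raw = 1.8334 - 0.15*0.0004 = 1.8333
Step 3: Project onto [-3, 4].
x_proj = clip(2.2637) = 2.2637
y_proj = clip(1.8333) = 1.8333
Step 4: Evaluate f.
f(2.2637, 1.8333) = -26.4021


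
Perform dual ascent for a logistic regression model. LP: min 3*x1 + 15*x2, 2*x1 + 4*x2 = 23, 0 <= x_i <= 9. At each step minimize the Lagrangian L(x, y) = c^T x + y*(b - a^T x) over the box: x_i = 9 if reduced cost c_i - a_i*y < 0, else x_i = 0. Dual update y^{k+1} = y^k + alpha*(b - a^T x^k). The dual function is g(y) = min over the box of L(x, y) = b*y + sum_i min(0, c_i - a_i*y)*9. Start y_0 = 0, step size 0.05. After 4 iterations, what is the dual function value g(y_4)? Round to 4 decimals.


Dual ascent for LP: min 3*x1 + 15*x2, 2*x1 + 4*x2 = 23, 0 <= x_i <= 9
Step 1: y^k = 0.0, reduced costs: (3.0, 15.0)
  x^k = (0.0, 0.0), subgradient = b - a^T x = 23.0
  y^{k+1} = 0.0 + 0.05*23.0 = 1.15
Step 2: y^k = 1.15, reduced costs: (0.7, 10.4)
  x^k = (0.0, 0.0), subgradient = b - a^T x = 23.0
  y^{k+1} = 1.15 + 0.05*23.0 = 2.3
Step 3: y^k = 2.3, reduced costs: (-1.6, 5.8)
  x^k = (9.0, 0.0), subgradient = b - a^T x = 5.0
  y^{k+1} = 2.3 + 0.05*5.0 = 2.55
Step 4: y^k = 2.55, reduced costs: (-2.1, 4.8)
  x^k = (9.0, 0.0), subgradient = b - a^T x = 5.0
  y^{k+1} = 2.55 + 0.05*5.0 = 2.8
Dual objective at y_4 = 2.8: reduced costs (-2.6, 3.8), box minimizer x = (9.0, 0.0)
g(y_4) = b*y + (c1 - a1*y)*x1 + (c2 - a2*y)*x2 = 23*2.8 + (-2.6)*9.0 + 3.8*0.0 = 64.4 - 23.4 + 0.0 = 41.0


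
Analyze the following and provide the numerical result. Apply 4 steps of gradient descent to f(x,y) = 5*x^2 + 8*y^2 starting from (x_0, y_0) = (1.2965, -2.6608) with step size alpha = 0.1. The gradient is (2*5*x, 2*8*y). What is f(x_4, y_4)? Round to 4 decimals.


Gradient descent on f(x,y) = 5*x^2 + 8*y^2.
Starting point: (1.2965, -2.6608), alpha = 0.1
Step 1: grad_x = 2*5*1.2965 = 12.965, grad_y = 2*8*-2.6608 = -42.5728
  x_1 = 1.2965 - 0.1*12.965 = 0.0
  y_1 = -2.6608 - 0.1*-42.5728 = 1.5965
Step 2: grad_x = 2*5*0.0 = 0.0, grad_y = 2*8*1.5965 = 25.5437
  x_2 = 0.0 - 0.1*0.0 = 0.0
  y_2 = 1.5965 - 0.1*25.5437 = -0.9579
Step 3: grad_x = 2*5*0.0 = 0.0, grad_y = 2*8*-0.9579 = -15.3262
  x_3 = 0.0 - 0.1*0.0 = 0.0
  y_3 = -0.9579 - 0.1*-15.3262 = 0.5747
Step 4: grad_x = 2*5*0.0 = 0.0, grad_y = 2*8*0.5747 = 9.1957
  x_4 = 0.0 - 0.1*0.0 = 0.0
  y_4 = 0.5747 - 0.1*9.1957 = -0.3448
f(0.0, -0.3448) = 5*0.0^2 + 8*(-0.3448)^2 = 0.9513


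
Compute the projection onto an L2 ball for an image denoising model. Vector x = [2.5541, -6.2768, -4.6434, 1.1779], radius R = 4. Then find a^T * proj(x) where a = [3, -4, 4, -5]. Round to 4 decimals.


Step 1: Compute ||x|| (intermediates to 6 decimals).
||x|| = sqrt(2.5541^2 + (-6.2768)^2 + (-4.6434)^2 + 1.1779^2) = 8.298811
Step 2: Project.
Since ||x|| > R, scale = R/||x|| = 4/8.298811 = 0.481997, proj(x) = scale * x
proj(x) = [1.231069, -3.025399, -2.238105, 0.567744]
Step 3: Dot product.
a^T * proj(x) = 3*1.231069 - 4*(-3.025399) + 4*(-2.238105) - 5*0.567744 = 4.0037


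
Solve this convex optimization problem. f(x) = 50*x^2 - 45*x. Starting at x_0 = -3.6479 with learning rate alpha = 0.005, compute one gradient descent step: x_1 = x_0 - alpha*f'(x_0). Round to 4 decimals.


We compute the gradient at x_0 and apply the update.
f'(x) = 100*x - 45
f'(-3.6479) = 100*-3.6479 - 45 = -409.79
x_1 = -3.6479 - 0.005*-409.79 = -1.599


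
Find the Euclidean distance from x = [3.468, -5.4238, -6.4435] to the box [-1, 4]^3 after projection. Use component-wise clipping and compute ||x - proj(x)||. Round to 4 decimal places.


Project each component onto [-1, 4].
clip(3.468) = 3.468, clip(-5.4238) = -1.0, clip(-6.4435) = -1.0
Projection = [3.468, -1.0, -1.0]
Squared diffs: [0.0, 19.57, 29.6317]
Distance = sqrt(49.2017) = 7.0144


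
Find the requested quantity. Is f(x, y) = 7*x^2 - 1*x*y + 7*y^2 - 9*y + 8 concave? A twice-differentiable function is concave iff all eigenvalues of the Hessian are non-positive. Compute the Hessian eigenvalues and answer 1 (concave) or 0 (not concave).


The Hessian of f(x,y) = 7*x^2 - 1*x*y + 7*y^2 - 9*y + 8 is:
H = [[14, -1], [-1, 14]]
Trace = 14 + 14 = 28
Determinant = 14*14 - (-1)^2 = 195
Discriminant = (28)^2 - 4*195 = 4.0
Eigenvalues: lambda_1 = 13.0, lambda_2 = 15.0
The function is not concave.

0


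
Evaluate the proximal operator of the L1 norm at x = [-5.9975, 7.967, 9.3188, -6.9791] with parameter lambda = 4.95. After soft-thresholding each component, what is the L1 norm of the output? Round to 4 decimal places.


Soft-thresholding with lambda = 4.95:
prox(-5.9975) = sign(-5.9975)*max(|-5.9975| - 4.95, 0) = -1.0475
prox(7.967) = sign(7.967)*max(|7.967| - 4.95, 0) = 3.017
prox(9.3188) = sign(9.3188)*max(|9.3188| - 4.95, 0) = 4.3688
prox(-6.9791) = sign(-6.9791)*max(|-6.9791| - 4.95, 0) = -2.0291
prox(x) = [-1.0475, 3.017, 4.3688, -2.0291]
||prox(x)||_1 = 1.0475 + 3.017 + 4.3688 + 2.0291 = 10.4624
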